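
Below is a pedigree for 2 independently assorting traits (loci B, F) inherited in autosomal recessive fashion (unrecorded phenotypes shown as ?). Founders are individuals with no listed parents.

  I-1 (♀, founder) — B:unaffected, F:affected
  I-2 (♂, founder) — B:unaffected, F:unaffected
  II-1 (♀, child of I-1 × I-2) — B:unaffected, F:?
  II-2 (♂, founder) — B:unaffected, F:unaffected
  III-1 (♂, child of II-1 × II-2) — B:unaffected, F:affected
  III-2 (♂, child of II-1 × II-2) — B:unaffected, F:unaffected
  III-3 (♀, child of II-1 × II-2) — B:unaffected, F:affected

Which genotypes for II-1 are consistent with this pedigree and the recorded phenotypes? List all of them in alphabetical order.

II-1 ∈ {BB Ff, BB ff, Bb Ff, Bb ff}

B/I-1 un ·: BB|Bb
B/I-2 un ·: BB|Bb
B/II-1 un I-1×I-2: BB|Bb
B/II-2 un ·: BB|Bb
B/III-1 un II-1×II-2: BB|Bb
B/III-2 un II-1×II-2: BB|Bb
B/III-3 un II-1×II-2: BB|Bb
⇒ B over [I-1,I-2,II-1,II-2,III-1,III-2,III-3]: 84 consistent
F/I-1 aff ·: ff
F/I-2 un ·: FF|Ff
F/II-1 ? I-1×I-2: Ff|ff
F/II-2 un ·: Ff
F/III-1 aff II-1×II-2: ff
F/III-2 un II-1×II-2: FF|Ff
F/III-3 aff II-1×II-2: ff
⇒ F over [I-1,I-2,II-1,II-2,III-1,III-2,III-3]: 5 consistent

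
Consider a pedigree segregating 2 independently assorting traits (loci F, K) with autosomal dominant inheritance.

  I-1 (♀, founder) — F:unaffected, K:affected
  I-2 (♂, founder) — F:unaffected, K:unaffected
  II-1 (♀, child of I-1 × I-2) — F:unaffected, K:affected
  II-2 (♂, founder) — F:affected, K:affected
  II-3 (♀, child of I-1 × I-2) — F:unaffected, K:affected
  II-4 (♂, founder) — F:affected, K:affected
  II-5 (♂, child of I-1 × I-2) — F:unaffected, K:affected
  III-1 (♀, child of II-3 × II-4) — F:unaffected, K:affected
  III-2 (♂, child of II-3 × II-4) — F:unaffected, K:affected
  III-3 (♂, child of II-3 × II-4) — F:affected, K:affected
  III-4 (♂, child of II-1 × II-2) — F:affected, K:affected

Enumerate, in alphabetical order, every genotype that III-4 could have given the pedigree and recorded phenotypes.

III-4 ∈ {Ff KK, Ff Kk}

F/I-1 un ·: ff
F/I-2 un ·: ff
F/II-1 un I-1×I-2: ff
F/II-2 aff ·: Ff|FF
F/II-3 un I-1×I-2: ff
F/II-4 aff ·: Ff
F/II-5 un I-1×I-2: ff
F/III-1 un II-3×II-4: ff
F/III-2 un II-3×II-4: ff
F/III-3 aff II-3×II-4: Ff
F/III-4 aff II-1×II-2: Ff
⇒ F over [I-1,I-2,II-1,II-2,II-3,II-4,II-5,III-1,III-2,III-3,III-4]: 2 consistent
K/I-1 aff ·: Kk|KK
K/I-2 un ·: kk
K/II-1 aff I-1×I-2: Kk
K/II-2 aff ·: Kk|KK
K/II-3 aff I-1×I-2: Kk
K/II-4 aff ·: Kk|KK
K/II-5 aff I-1×I-2: Kk
K/III-1 aff II-3×II-4: Kk|KK
K/III-2 aff II-3×II-4: Kk|KK
K/III-3 aff II-3×II-4: Kk|KK
K/III-4 aff II-1×II-2: Kk|KK
⇒ K over [I-1,I-2,II-1,II-2,II-3,II-4,II-5,III-1,III-2,III-3,III-4]: 128 consistent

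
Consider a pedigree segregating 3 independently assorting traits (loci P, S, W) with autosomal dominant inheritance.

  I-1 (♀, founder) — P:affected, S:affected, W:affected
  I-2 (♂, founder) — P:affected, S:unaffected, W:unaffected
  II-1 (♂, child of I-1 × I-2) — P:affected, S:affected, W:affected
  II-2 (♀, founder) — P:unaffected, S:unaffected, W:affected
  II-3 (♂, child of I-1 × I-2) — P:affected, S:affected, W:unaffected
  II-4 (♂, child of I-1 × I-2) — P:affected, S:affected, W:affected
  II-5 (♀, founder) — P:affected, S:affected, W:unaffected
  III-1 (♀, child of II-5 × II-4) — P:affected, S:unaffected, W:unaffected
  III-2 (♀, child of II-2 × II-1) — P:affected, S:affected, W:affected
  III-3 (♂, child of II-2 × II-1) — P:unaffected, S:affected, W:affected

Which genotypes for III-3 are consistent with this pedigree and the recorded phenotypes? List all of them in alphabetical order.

III-3 ∈ {pp Ss WW, pp Ss Ww}

P/I-1 aff ·: Pp|PP
P/I-2 aff ·: Pp|PP
P/II-1 aff I-1×I-2: Pp
P/II-2 un ·: pp
P/II-3 aff I-1×I-2: Pp|PP
P/II-4 aff I-1×I-2: Pp|PP
P/II-5 aff ·: Pp|PP
P/III-1 aff II-5×II-4: Pp|PP
P/III-2 aff II-2×II-1: Pp
P/III-3 un II-2×II-1: pp
⇒ P over [I-1,I-2,II-1,II-2,II-3,II-4,II-5,III-1,III-2,III-3]: 42 consistent
S/I-1 aff ·: Ss|SS
S/I-2 un ·: ss
S/II-1 aff I-1×I-2: Ss
S/II-2 un ·: ss
S/II-3 aff I-1×I-2: Ss
S/II-4 aff I-1×I-2: Ss
S/II-5 aff ·: Ss
S/III-1 un II-5×II-4: ss
S/III-2 aff II-2×II-1: Ss
S/III-3 aff II-2×II-1: Ss
⇒ S over [I-1,I-2,II-1,II-2,II-3,II-4,II-5,III-1,III-2,III-3]: 2 consistent
W/I-1 aff ·: Ww
W/I-2 un ·: ww
W/II-1 aff I-1×I-2: Ww
W/II-2 aff ·: Ww|WW
W/II-3 un I-1×I-2: ww
W/II-4 aff I-1×I-2: Ww
W/II-5 un ·: ww
W/III-1 un II-5×II-4: ww
W/III-2 aff II-2×II-1: Ww|WW
W/III-3 aff II-2×II-1: Ww|WW
⇒ W over [I-1,I-2,II-1,II-2,II-3,II-4,II-5,III-1,III-2,III-3]: 8 consistent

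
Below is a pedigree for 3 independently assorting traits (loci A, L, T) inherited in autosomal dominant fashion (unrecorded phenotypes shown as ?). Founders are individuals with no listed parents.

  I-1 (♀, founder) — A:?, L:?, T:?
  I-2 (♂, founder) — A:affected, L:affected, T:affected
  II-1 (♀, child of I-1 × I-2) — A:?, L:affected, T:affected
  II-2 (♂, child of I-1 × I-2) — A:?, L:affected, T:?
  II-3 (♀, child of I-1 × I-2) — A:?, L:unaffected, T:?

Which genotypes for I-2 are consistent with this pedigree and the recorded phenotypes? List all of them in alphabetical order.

I-2 ∈ {AA Ll TT, AA Ll Tt, Aa Ll TT, Aa Ll Tt}

A/I-1 ? ·: aa|Aa|AA
A/I-2 aff ·: Aa|AA
A/II-1 ? I-1×I-2: aa|Aa|AA
A/II-2 ? I-1×I-2: aa|Aa|AA
A/II-3 ? I-1×I-2: aa|Aa|AA
⇒ A over [I-1,I-2,II-1,II-2,II-3]: 53 consistent
L/I-1 ? ·: ll|Ll
L/I-2 aff ·: Ll
L/II-1 aff I-1×I-2: Ll|LL
L/II-2 aff I-1×I-2: Ll|LL
L/II-3 un I-1×I-2: ll
⇒ L over [I-1,I-2,II-1,II-2,II-3]: 5 consistent
T/I-1 ? ·: tt|Tt|TT
T/I-2 aff ·: Tt|TT
T/II-1 aff I-1×I-2: Tt|TT
T/II-2 ? I-1×I-2: tt|Tt|TT
T/II-3 ? I-1×I-2: tt|Tt|TT
⇒ T over [I-1,I-2,II-1,II-2,II-3]: 40 consistent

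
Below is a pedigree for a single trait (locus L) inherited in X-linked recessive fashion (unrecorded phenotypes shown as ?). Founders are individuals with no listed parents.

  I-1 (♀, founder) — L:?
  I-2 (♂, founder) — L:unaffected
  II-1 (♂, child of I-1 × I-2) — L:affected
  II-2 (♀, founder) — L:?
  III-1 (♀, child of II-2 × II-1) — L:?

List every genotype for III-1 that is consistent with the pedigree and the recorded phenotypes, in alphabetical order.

III-1 ∈ {X^LX^l, X^lX^l}

L/I-1 ? ·: X^LX^l|X^lX^l
L/I-2 un ·: X^LY
L/II-1 aff I-1×I-2: X^lY
L/II-2 ? ·: X^LX^L|X^LX^l|X^lX^l
L/III-1 ? II-2×II-1: X^LX^l|X^lX^l
⇒ L over [I-1,I-2,II-1,II-2,III-1]: 8 consistent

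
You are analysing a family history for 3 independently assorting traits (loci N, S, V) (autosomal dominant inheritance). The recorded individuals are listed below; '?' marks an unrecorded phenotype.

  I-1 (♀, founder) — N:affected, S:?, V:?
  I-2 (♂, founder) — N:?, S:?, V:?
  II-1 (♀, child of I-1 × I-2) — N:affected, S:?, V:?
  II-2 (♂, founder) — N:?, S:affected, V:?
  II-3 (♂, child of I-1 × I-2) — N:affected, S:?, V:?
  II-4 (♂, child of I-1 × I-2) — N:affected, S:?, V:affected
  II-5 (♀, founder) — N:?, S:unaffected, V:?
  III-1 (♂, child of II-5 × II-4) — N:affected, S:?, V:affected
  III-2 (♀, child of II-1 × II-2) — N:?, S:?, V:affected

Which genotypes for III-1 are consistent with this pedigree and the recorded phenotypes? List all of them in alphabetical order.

III-1 ∈ {NN Ss VV, NN Ss Vv, NN ss VV, NN ss Vv, Nn Ss VV, Nn Ss Vv, Nn ss VV, Nn ss Vv}

N/I-1 aff ·: Nn|NN
N/I-2 ? ·: nn|Nn|NN
N/II-1 aff I-1×I-2: Nn|NN
N/II-2 ? ·: nn|Nn|NN
N/II-3 aff I-1×I-2: Nn|NN
N/II-4 aff I-1×I-2: Nn|NN
N/II-5 ? ·: nn|Nn|NN
N/III-1 aff II-5×II-4: Nn|NN
N/III-2 ? II-1×II-2: nn|Nn|NN
⇒ N over [I-1,I-2,II-1,II-2,II-3,II-4,II-5,III-1,III-2]: 680 consistent
S/I-1 ? ·: ss|Ss|SS
S/I-2 ? ·: ss|Ss|SS
S/II-1 ? I-1×I-2: ss|Ss|SS
S/II-2 aff ·: Ss|SS
S/II-3 ? I-1×I-2: ss|Ss|SS
S/II-4 ? I-1×I-2: ss|Ss|SS
S/II-5 un ·: ss
S/III-1 ? II-5×II-4: ss|Ss
S/III-2 ? II-1×II-2: ss|Ss|SS
⇒ S over [I-1,I-2,II-1,II-2,II-3,II-4,II-5,III-1,III-2]: 350 consistent
V/I-1 ? ·: vv|Vv|VV
V/I-2 ? ·: vv|Vv|VV
V/II-1 ? I-1×I-2: vv|Vv|VV
V/II-2 ? ·: vv|Vv|VV
V/II-3 ? I-1×I-2: vv|Vv|VV
V/II-4 aff I-1×I-2: Vv|VV
V/II-5 ? ·: vv|Vv|VV
V/III-1 aff II-5×II-4: Vv|VV
V/III-2 aff II-1×II-2: Vv|VV
⇒ V over [I-1,I-2,II-1,II-2,II-3,II-4,II-5,III-1,III-2]: 827 consistent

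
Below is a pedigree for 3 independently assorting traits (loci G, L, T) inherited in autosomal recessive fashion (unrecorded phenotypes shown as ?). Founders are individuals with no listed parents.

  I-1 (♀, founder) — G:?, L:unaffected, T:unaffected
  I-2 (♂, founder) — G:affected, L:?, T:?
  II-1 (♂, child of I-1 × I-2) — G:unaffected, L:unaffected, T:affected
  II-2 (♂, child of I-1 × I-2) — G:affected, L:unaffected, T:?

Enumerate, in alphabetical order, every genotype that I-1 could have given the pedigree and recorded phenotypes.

G/I-1 ? ·: Gg
G/I-2 aff ·: gg
G/II-1 un I-1×I-2: Gg
G/II-2 aff I-1×I-2: gg
⇒ G over [I-1,I-2,II-1,II-2]: 1 consistent
L/I-1 un ·: LL|Ll
L/I-2 ? ·: LL|Ll|ll
L/II-1 un I-1×I-2: LL|Ll
L/II-2 un I-1×I-2: LL|Ll
⇒ L over [I-1,I-2,II-1,II-2]: 15 consistent
T/I-1 un ·: Tt
T/I-2 ? ·: Tt|tt
T/II-1 aff I-1×I-2: tt
T/II-2 ? I-1×I-2: TT|Tt|tt
⇒ T over [I-1,I-2,II-1,II-2]: 5 consistent

I-1 ∈ {Gg LL Tt, Gg Ll Tt}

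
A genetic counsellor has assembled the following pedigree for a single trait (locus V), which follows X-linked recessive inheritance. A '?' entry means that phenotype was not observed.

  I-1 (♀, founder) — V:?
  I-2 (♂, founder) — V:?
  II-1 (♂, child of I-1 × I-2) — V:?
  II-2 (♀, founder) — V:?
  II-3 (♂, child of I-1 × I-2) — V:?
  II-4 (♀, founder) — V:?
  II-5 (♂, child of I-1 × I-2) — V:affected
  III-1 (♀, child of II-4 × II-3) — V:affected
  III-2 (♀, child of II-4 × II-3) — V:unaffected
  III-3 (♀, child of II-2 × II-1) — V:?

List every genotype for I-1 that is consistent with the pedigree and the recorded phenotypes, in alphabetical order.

V/I-1 ? ·: X^VX^v|X^vX^v
V/I-2 ? ·: X^VY|X^vY
V/II-1 ? I-1×I-2: X^VY|X^vY
V/II-2 ? ·: X^VX^V|X^VX^v|X^vX^v
V/II-3 ? I-1×I-2: X^vY
V/II-4 ? ·: X^VX^v
V/II-5 aff I-1×I-2: X^vY
V/III-1 aff II-4×II-3: X^vX^v
V/III-2 un II-4×II-3: X^VX^v
V/III-3 ? II-2×II-1: X^VX^V|X^VX^v|X^vX^v
⇒ V over [I-1,I-2,II-1,II-2,II-3,II-4,II-5,III-1,III-2,III-3]: 24 consistent

I-1 ∈ {X^VX^v, X^vX^v}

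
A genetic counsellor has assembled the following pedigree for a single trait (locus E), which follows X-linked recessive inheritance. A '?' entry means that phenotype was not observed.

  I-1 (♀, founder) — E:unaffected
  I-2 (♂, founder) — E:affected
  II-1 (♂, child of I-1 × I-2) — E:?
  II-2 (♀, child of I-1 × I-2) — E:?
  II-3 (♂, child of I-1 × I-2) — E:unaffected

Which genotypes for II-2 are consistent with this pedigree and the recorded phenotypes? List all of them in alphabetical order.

E/I-1 un ·: X^EX^E|X^EX^e
E/I-2 aff ·: X^eY
E/II-1 ? I-1×I-2: X^EY|X^eY
E/II-2 ? I-1×I-2: X^EX^e|X^eX^e
E/II-3 un I-1×I-2: X^EY
⇒ E over [I-1,I-2,II-1,II-2,II-3]: 5 consistent

II-2 ∈ {X^EX^e, X^eX^e}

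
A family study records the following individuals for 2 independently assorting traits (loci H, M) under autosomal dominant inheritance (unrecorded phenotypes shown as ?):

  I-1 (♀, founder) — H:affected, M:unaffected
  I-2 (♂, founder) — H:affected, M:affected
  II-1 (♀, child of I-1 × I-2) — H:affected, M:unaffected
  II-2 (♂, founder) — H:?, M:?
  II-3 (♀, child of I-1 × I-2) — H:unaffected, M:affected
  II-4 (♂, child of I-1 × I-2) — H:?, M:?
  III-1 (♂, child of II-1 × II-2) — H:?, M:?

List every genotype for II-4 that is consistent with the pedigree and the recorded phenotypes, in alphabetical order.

II-4 ∈ {HH Mm, HH mm, Hh Mm, Hh mm, hh Mm, hh mm}

H/I-1 aff ·: Hh
H/I-2 aff ·: Hh
H/II-1 aff I-1×I-2: Hh|HH
H/II-2 ? ·: hh|Hh|HH
H/II-3 un I-1×I-2: hh
H/II-4 ? I-1×I-2: hh|Hh|HH
H/III-1 ? II-1×II-2: hh|Hh|HH
⇒ H over [I-1,I-2,II-1,II-2,II-3,II-4,III-1]: 33 consistent
M/I-1 un ·: mm
M/I-2 aff ·: Mm
M/II-1 un I-1×I-2: mm
M/II-2 ? ·: mm|Mm|MM
M/II-3 aff I-1×I-2: Mm
M/II-4 ? I-1×I-2: mm|Mm
M/III-1 ? II-1×II-2: mm|Mm
⇒ M over [I-1,I-2,II-1,II-2,II-3,II-4,III-1]: 8 consistent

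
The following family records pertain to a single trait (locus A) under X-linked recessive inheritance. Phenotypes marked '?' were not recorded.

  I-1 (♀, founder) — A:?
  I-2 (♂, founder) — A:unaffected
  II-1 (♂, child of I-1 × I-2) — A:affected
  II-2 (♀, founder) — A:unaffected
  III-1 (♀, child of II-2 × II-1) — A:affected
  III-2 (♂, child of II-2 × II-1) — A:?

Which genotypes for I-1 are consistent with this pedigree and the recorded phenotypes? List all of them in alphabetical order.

A/I-1 ? ·: X^AX^a|X^aX^a
A/I-2 un ·: X^AY
A/II-1 aff I-1×I-2: X^aY
A/II-2 un ·: X^AX^a
A/III-1 aff II-2×II-1: X^aX^a
A/III-2 ? II-2×II-1: X^AY|X^aY
⇒ A over [I-1,I-2,II-1,II-2,III-1,III-2]: 4 consistent

I-1 ∈ {X^AX^a, X^aX^a}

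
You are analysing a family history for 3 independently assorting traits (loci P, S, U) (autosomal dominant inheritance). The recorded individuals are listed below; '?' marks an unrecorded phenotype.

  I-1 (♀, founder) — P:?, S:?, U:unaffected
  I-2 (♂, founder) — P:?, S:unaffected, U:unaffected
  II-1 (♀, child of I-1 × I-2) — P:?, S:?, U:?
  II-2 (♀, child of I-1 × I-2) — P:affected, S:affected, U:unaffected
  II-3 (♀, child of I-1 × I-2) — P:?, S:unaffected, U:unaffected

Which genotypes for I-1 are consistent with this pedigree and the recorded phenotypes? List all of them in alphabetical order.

P/I-1 ? ·: pp|Pp|PP
P/I-2 ? ·: pp|Pp|PP
P/II-1 ? I-1×I-2: pp|Pp|PP
P/II-2 aff I-1×I-2: Pp|PP
P/II-3 ? I-1×I-2: pp|Pp|PP
⇒ P over [I-1,I-2,II-1,II-2,II-3]: 45 consistent
S/I-1 ? ·: Ss
S/I-2 un ·: ss
S/II-1 ? I-1×I-2: ss|Ss
S/II-2 aff I-1×I-2: Ss
S/II-3 un I-1×I-2: ss
⇒ S over [I-1,I-2,II-1,II-2,II-3]: 2 consistent
U/I-1 un ·: uu
U/I-2 un ·: uu
U/II-1 ? I-1×I-2: uu
U/II-2 un I-1×I-2: uu
U/II-3 un I-1×I-2: uu
⇒ U over [I-1,I-2,II-1,II-2,II-3]: 1 consistent

I-1 ∈ {PP Ss uu, Pp Ss uu, pp Ss uu}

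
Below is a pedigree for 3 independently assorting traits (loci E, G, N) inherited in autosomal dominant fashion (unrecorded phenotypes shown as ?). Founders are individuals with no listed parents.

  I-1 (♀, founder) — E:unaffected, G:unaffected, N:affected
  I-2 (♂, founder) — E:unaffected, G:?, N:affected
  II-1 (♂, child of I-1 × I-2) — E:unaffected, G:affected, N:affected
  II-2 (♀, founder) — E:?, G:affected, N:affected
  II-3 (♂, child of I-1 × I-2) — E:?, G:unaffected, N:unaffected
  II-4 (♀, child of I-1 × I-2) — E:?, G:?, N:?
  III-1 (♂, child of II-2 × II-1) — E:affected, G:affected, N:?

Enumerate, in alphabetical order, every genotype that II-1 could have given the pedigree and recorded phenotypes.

II-1 ∈ {ee Gg NN, ee Gg Nn}

E/I-1 un ·: ee
E/I-2 un ·: ee
E/II-1 un I-1×I-2: ee
E/II-2 ? ·: Ee|EE
E/II-3 ? I-1×I-2: ee
E/II-4 ? I-1×I-2: ee
E/III-1 aff II-2×II-1: Ee
⇒ E over [I-1,I-2,II-1,II-2,II-3,II-4,III-1]: 2 consistent
G/I-1 un ·: gg
G/I-2 ? ·: Gg
G/II-1 aff I-1×I-2: Gg
G/II-2 aff ·: Gg|GG
G/II-3 un I-1×I-2: gg
G/II-4 ? I-1×I-2: gg|Gg
G/III-1 aff II-2×II-1: Gg|GG
⇒ G over [I-1,I-2,II-1,II-2,II-3,II-4,III-1]: 8 consistent
N/I-1 aff ·: Nn
N/I-2 aff ·: Nn
N/II-1 aff I-1×I-2: Nn|NN
N/II-2 aff ·: Nn|NN
N/II-3 un I-1×I-2: nn
N/II-4 ? I-1×I-2: nn|Nn|NN
N/III-1 ? II-2×II-1: nn|Nn|NN
⇒ N over [I-1,I-2,II-1,II-2,II-3,II-4,III-1]: 24 consistent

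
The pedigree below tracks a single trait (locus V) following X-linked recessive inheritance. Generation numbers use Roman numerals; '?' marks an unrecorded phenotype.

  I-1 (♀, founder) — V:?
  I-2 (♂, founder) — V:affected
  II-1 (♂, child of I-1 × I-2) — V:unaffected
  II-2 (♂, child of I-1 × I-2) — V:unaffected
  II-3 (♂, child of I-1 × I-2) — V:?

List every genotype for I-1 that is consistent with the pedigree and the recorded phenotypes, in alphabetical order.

V/I-1 ? ·: X^VX^V|X^VX^v
V/I-2 aff ·: X^vY
V/II-1 un I-1×I-2: X^VY
V/II-2 un I-1×I-2: X^VY
V/II-3 ? I-1×I-2: X^VY|X^vY
⇒ V over [I-1,I-2,II-1,II-2,II-3]: 3 consistent

I-1 ∈ {X^VX^V, X^VX^v}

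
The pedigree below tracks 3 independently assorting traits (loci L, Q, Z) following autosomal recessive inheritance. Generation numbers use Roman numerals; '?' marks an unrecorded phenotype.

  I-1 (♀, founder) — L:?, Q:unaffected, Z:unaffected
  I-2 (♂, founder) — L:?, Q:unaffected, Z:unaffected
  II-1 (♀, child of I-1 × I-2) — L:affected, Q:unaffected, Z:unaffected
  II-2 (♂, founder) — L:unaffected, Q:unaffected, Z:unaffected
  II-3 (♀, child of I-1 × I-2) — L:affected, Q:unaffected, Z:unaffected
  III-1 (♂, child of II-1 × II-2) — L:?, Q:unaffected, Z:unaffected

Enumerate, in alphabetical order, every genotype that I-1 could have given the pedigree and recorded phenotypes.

L/I-1 ? ·: Ll|ll
L/I-2 ? ·: Ll|ll
L/II-1 aff I-1×I-2: ll
L/II-2 un ·: LL|Ll
L/II-3 aff I-1×I-2: ll
L/III-1 ? II-1×II-2: Ll|ll
⇒ L over [I-1,I-2,II-1,II-2,II-3,III-1]: 12 consistent
Q/I-1 un ·: QQ|Qq
Q/I-2 un ·: QQ|Qq
Q/II-1 un I-1×I-2: QQ|Qq
Q/II-2 un ·: QQ|Qq
Q/II-3 un I-1×I-2: QQ|Qq
Q/III-1 un II-1×II-2: QQ|Qq
⇒ Q over [I-1,I-2,II-1,II-2,II-3,III-1]: 45 consistent
Z/I-1 un ·: ZZ|Zz
Z/I-2 un ·: ZZ|Zz
Z/II-1 un I-1×I-2: ZZ|Zz
Z/II-2 un ·: ZZ|Zz
Z/II-3 un I-1×I-2: ZZ|Zz
Z/III-1 un II-1×II-2: ZZ|Zz
⇒ Z over [I-1,I-2,II-1,II-2,II-3,III-1]: 45 consistent

I-1 ∈ {Ll QQ ZZ, Ll QQ Zz, Ll Qq ZZ, Ll Qq Zz, ll QQ ZZ, ll QQ Zz, ll Qq ZZ, ll Qq Zz}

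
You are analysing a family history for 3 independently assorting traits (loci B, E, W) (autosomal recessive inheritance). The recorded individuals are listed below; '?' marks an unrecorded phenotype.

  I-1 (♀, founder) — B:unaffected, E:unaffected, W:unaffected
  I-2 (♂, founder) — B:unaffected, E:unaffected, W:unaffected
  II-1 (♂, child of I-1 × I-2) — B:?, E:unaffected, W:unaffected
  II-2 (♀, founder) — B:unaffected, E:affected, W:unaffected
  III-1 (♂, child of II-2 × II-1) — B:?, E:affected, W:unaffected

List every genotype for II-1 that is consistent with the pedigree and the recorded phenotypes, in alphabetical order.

II-1 ∈ {BB Ee WW, BB Ee Ww, Bb Ee WW, Bb Ee Ww, bb Ee WW, bb Ee Ww}

B/I-1 un ·: BB|Bb
B/I-2 un ·: BB|Bb
B/II-1 ? I-1×I-2: BB|Bb|bb
B/II-2 un ·: BB|Bb
B/III-1 ? II-2×II-1: BB|Bb|bb
⇒ B over [I-1,I-2,II-1,II-2,III-1]: 30 consistent
E/I-1 un ·: EE|Ee
E/I-2 un ·: EE|Ee
E/II-1 un I-1×I-2: Ee
E/II-2 aff ·: ee
E/III-1 aff II-2×II-1: ee
⇒ E over [I-1,I-2,II-1,II-2,III-1]: 3 consistent
W/I-1 un ·: WW|Ww
W/I-2 un ·: WW|Ww
W/II-1 un I-1×I-2: WW|Ww
W/II-2 un ·: WW|Ww
W/III-1 un II-2×II-1: WW|Ww
⇒ W over [I-1,I-2,II-1,II-2,III-1]: 24 consistent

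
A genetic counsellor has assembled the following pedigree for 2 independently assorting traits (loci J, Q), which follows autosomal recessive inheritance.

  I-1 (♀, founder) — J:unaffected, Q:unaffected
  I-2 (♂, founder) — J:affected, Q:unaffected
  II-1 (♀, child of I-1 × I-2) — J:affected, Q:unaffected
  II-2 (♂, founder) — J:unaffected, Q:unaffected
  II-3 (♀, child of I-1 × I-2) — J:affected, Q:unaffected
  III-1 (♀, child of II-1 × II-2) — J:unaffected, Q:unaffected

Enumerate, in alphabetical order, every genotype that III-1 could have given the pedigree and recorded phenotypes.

J/I-1 un ·: Jj
J/I-2 aff ·: jj
J/II-1 aff I-1×I-2: jj
J/II-2 un ·: JJ|Jj
J/II-3 aff I-1×I-2: jj
J/III-1 un II-1×II-2: Jj
⇒ J over [I-1,I-2,II-1,II-2,II-3,III-1]: 2 consistent
Q/I-1 un ·: QQ|Qq
Q/I-2 un ·: QQ|Qq
Q/II-1 un I-1×I-2: QQ|Qq
Q/II-2 un ·: QQ|Qq
Q/II-3 un I-1×I-2: QQ|Qq
Q/III-1 un II-1×II-2: QQ|Qq
⇒ Q over [I-1,I-2,II-1,II-2,II-3,III-1]: 45 consistent

III-1 ∈ {Jj QQ, Jj Qq}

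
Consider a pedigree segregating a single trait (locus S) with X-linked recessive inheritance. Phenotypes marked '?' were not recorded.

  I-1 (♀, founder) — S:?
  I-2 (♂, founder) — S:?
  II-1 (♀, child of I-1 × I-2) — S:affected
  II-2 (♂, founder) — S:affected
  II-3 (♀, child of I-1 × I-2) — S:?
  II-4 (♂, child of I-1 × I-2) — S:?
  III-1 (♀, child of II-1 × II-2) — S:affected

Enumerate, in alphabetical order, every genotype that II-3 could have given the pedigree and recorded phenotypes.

S/I-1 ? ·: X^SX^s|X^sX^s
S/I-2 ? ·: X^sY
S/II-1 aff I-1×I-2: X^sX^s
S/II-2 aff ·: X^sY
S/II-3 ? I-1×I-2: X^SX^s|X^sX^s
S/II-4 ? I-1×I-2: X^SY|X^sY
S/III-1 aff II-1×II-2: X^sX^s
⇒ S over [I-1,I-2,II-1,II-2,II-3,II-4,III-1]: 5 consistent

II-3 ∈ {X^SX^s, X^sX^s}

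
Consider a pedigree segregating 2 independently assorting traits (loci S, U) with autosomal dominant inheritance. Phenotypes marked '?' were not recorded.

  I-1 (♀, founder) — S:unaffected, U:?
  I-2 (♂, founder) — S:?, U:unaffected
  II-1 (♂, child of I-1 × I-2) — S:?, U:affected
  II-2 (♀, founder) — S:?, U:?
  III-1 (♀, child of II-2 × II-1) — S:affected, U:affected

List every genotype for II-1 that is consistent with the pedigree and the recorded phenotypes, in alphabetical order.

S/I-1 un ·: ss
S/I-2 ? ·: ss|Ss|SS
S/II-1 ? I-1×I-2: ss|Ss
S/II-2 ? ·: ss|Ss|SS
S/III-1 aff II-2×II-1: Ss|SS
⇒ S over [I-1,I-2,II-1,II-2,III-1]: 14 consistent
U/I-1 ? ·: Uu|UU
U/I-2 un ·: uu
U/II-1 aff I-1×I-2: Uu
U/II-2 ? ·: uu|Uu|UU
U/III-1 aff II-2×II-1: Uu|UU
⇒ U over [I-1,I-2,II-1,II-2,III-1]: 10 consistent

II-1 ∈ {Ss Uu, ss Uu}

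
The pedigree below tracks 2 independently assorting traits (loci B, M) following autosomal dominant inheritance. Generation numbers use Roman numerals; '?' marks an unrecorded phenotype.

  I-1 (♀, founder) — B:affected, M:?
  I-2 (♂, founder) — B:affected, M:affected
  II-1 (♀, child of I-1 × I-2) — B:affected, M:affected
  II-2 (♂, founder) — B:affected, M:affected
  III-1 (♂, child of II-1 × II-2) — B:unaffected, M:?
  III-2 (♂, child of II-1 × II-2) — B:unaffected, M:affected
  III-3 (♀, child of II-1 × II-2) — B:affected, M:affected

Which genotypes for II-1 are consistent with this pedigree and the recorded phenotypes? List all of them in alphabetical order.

II-1 ∈ {Bb MM, Bb Mm}

B/I-1 aff ·: Bb|BB
B/I-2 aff ·: Bb|BB
B/II-1 aff I-1×I-2: Bb
B/II-2 aff ·: Bb
B/III-1 un II-1×II-2: bb
B/III-2 un II-1×II-2: bb
B/III-3 aff II-1×II-2: Bb|BB
⇒ B over [I-1,I-2,II-1,II-2,III-1,III-2,III-3]: 6 consistent
M/I-1 ? ·: mm|Mm|MM
M/I-2 aff ·: Mm|MM
M/II-1 aff I-1×I-2: Mm|MM
M/II-2 aff ·: Mm|MM
M/III-1 ? II-1×II-2: mm|Mm|MM
M/III-2 aff II-1×II-2: Mm|MM
M/III-3 aff II-1×II-2: Mm|MM
⇒ M over [I-1,I-2,II-1,II-2,III-1,III-2,III-3]: 136 consistent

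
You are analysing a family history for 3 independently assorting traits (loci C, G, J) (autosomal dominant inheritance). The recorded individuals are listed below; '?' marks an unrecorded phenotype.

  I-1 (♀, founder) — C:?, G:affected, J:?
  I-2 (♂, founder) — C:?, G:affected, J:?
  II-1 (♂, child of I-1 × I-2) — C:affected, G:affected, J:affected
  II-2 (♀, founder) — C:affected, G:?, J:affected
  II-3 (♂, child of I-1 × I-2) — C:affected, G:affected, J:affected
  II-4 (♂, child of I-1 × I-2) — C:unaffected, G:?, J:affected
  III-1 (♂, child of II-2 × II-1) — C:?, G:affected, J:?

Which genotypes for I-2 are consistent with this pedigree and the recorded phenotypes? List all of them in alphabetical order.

C/I-1 ? ·: cc|Cc
C/I-2 ? ·: cc|Cc
C/II-1 aff I-1×I-2: Cc|CC
C/II-2 aff ·: Cc|CC
C/II-3 aff I-1×I-2: Cc|CC
C/II-4 un I-1×I-2: cc
C/III-1 ? II-2×II-1: cc|Cc|CC
⇒ C over [I-1,I-2,II-1,II-2,II-3,II-4,III-1]: 26 consistent
G/I-1 aff ·: Gg|GG
G/I-2 aff ·: Gg|GG
G/II-1 aff I-1×I-2: Gg|GG
G/II-2 ? ·: gg|Gg|GG
G/II-3 aff I-1×I-2: Gg|GG
G/II-4 ? I-1×I-2: gg|Gg|GG
G/III-1 aff II-2×II-1: Gg|GG
⇒ G over [I-1,I-2,II-1,II-2,II-3,II-4,III-1]: 130 consistent
J/I-1 ? ·: jj|Jj|JJ
J/I-2 ? ·: jj|Jj|JJ
J/II-1 aff I-1×I-2: Jj|JJ
J/II-2 aff ·: Jj|JJ
J/II-3 aff I-1×I-2: Jj|JJ
J/II-4 aff I-1×I-2: Jj|JJ
J/III-1 ? II-2×II-1: jj|Jj|JJ
⇒ J over [I-1,I-2,II-1,II-2,II-3,II-4,III-1]: 119 consistent

I-2 ∈ {Cc GG JJ, Cc GG Jj, Cc GG jj, Cc Gg JJ, Cc Gg Jj, Cc Gg jj, cc GG JJ, cc GG Jj, cc GG jj, cc Gg JJ, cc Gg Jj, cc Gg jj}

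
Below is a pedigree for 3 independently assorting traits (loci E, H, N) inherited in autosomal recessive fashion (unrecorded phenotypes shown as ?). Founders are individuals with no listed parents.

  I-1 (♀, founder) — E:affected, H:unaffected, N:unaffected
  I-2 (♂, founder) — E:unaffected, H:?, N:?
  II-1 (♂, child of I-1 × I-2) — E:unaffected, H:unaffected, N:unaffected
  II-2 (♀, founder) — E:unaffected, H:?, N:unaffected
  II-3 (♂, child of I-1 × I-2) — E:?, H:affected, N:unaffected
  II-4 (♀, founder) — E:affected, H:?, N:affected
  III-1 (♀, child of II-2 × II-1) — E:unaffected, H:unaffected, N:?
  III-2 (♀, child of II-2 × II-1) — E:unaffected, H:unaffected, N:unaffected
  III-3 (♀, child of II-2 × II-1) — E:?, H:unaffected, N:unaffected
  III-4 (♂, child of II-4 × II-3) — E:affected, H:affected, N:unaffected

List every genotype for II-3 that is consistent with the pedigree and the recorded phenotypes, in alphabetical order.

II-3 ∈ {Ee hh NN, Ee hh Nn, ee hh NN, ee hh Nn}

E/I-1 aff ·: ee
E/I-2 un ·: EE|Ee
E/II-1 un I-1×I-2: Ee
E/II-2 un ·: EE|Ee
E/II-3 ? I-1×I-2: Ee|ee
E/II-4 aff ·: ee
E/III-1 un II-2×II-1: EE|Ee
E/III-2 un II-2×II-1: EE|Ee
E/III-3 ? II-2×II-1: EE|Ee|ee
E/III-4 aff II-4×II-3: ee
⇒ E over [I-1,I-2,II-1,II-2,II-3,II-4,III-1,III-2,III-3,III-4]: 60 consistent
H/I-1 un ·: Hh
H/I-2 ? ·: Hh|hh
H/II-1 un I-1×I-2: HH|Hh
H/II-2 ? ·: HH|Hh|hh
H/II-3 aff I-1×I-2: hh
H/II-4 ? ·: Hh|hh
H/III-1 un II-2×II-1: HH|Hh
H/III-2 un II-2×II-1: HH|Hh
H/III-3 un II-2×II-1: HH|Hh
H/III-4 aff II-4×II-3: hh
⇒ H over [I-1,I-2,II-1,II-2,II-3,II-4,III-1,III-2,III-3,III-4]: 88 consistent
N/I-1 un ·: NN|Nn
N/I-2 ? ·: NN|Nn|nn
N/II-1 un I-1×I-2: NN|Nn
N/II-2 un ·: NN|Nn
N/II-3 un I-1×I-2: NN|Nn
N/II-4 aff ·: nn
N/III-1 ? II-2×II-1: NN|Nn|nn
N/III-2 un II-2×II-1: NN|Nn
N/III-3 un II-2×II-1: NN|Nn
N/III-4 un II-4×II-3: Nn
⇒ N over [I-1,I-2,II-1,II-2,II-3,II-4,III-1,III-2,III-3,III-4]: 223 consistent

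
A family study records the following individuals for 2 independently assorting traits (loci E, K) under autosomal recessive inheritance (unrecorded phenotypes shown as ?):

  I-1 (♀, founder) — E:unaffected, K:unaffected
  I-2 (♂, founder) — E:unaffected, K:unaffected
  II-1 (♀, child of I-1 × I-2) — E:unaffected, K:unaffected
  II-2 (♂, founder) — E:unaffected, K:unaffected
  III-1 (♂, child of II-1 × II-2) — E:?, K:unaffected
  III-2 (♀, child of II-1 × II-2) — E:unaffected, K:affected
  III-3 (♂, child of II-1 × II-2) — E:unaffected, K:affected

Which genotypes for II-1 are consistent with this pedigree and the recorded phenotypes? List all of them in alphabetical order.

II-1 ∈ {EE Kk, Ee Kk}

E/I-1 un ·: EE|Ee
E/I-2 un ·: EE|Ee
E/II-1 un I-1×I-2: EE|Ee
E/II-2 un ·: EE|Ee
E/III-1 ? II-1×II-2: EE|Ee|ee
E/III-2 un II-1×II-2: EE|Ee
E/III-3 un II-1×II-2: EE|Ee
⇒ E over [I-1,I-2,II-1,II-2,III-1,III-2,III-3]: 96 consistent
K/I-1 un ·: KK|Kk
K/I-2 un ·: KK|Kk
K/II-1 un I-1×I-2: Kk
K/II-2 un ·: Kk
K/III-1 un II-1×II-2: KK|Kk
K/III-2 aff II-1×II-2: kk
K/III-3 aff II-1×II-2: kk
⇒ K over [I-1,I-2,II-1,II-2,III-1,III-2,III-3]: 6 consistent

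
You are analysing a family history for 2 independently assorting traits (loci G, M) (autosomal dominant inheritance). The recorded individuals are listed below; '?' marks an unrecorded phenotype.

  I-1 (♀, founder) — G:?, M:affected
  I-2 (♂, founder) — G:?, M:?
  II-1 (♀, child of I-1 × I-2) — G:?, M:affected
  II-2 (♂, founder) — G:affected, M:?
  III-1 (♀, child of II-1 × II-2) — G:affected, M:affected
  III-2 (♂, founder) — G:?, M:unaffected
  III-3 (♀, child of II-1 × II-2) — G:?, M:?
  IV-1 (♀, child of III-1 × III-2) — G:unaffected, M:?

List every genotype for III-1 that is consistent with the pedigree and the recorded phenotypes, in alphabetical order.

III-1 ∈ {Gg MM, Gg Mm}

G/I-1 ? ·: gg|Gg|GG
G/I-2 ? ·: gg|Gg|GG
G/II-1 ? I-1×I-2: gg|Gg|GG
G/II-2 aff ·: Gg|GG
G/III-1 aff II-1×II-2: Gg
G/III-2 ? ·: gg|Gg
G/III-3 ? II-1×II-2: gg|Gg|GG
G/IV-1 un III-1×III-2: gg
⇒ G over [I-1,I-2,II-1,II-2,III-1,III-2,III-3,IV-1]: 110 consistent
M/I-1 aff ·: Mm|MM
M/I-2 ? ·: mm|Mm|MM
M/II-1 aff I-1×I-2: Mm|MM
M/II-2 ? ·: mm|Mm|MM
M/III-1 aff II-1×II-2: Mm|MM
M/III-2 un ·: mm
M/III-3 ? II-1×II-2: mm|Mm|MM
M/IV-1 ? III-1×III-2: mm|Mm
⇒ M over [I-1,I-2,II-1,II-2,III-1,III-2,III-3,IV-1]: 131 consistent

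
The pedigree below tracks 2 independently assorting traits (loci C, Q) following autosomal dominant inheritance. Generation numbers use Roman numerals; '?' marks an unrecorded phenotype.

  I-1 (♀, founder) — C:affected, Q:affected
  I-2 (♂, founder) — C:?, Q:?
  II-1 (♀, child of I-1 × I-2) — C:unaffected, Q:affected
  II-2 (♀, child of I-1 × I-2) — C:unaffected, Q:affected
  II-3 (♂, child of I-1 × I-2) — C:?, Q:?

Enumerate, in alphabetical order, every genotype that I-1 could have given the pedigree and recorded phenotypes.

C/I-1 aff ·: Cc
C/I-2 ? ·: cc|Cc
C/II-1 un I-1×I-2: cc
C/II-2 un I-1×I-2: cc
C/II-3 ? I-1×I-2: cc|Cc|CC
⇒ C over [I-1,I-2,II-1,II-2,II-3]: 5 consistent
Q/I-1 aff ·: Qq|QQ
Q/I-2 ? ·: qq|Qq|QQ
Q/II-1 aff I-1×I-2: Qq|QQ
Q/II-2 aff I-1×I-2: Qq|QQ
Q/II-3 ? I-1×I-2: qq|Qq|QQ
⇒ Q over [I-1,I-2,II-1,II-2,II-3]: 32 consistent

I-1 ∈ {Cc QQ, Cc Qq}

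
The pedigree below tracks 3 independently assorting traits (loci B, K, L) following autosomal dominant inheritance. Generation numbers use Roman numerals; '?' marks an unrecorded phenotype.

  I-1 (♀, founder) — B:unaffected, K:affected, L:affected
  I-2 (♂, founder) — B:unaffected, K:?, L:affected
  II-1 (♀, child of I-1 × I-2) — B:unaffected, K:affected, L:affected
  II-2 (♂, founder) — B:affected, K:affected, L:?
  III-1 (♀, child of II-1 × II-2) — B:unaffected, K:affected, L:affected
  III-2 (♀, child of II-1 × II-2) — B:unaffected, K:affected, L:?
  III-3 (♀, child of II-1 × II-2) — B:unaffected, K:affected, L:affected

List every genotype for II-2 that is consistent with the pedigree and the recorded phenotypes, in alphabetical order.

II-2 ∈ {Bb KK LL, Bb KK Ll, Bb KK ll, Bb Kk LL, Bb Kk Ll, Bb Kk ll}

B/I-1 un ·: bb
B/I-2 un ·: bb
B/II-1 un I-1×I-2: bb
B/II-2 aff ·: Bb
B/III-1 un II-1×II-2: bb
B/III-2 un II-1×II-2: bb
B/III-3 un II-1×II-2: bb
⇒ B over [I-1,I-2,II-1,II-2,III-1,III-2,III-3]: 1 consistent
K/I-1 aff ·: Kk|KK
K/I-2 ? ·: kk|Kk|KK
K/II-1 aff I-1×I-2: Kk|KK
K/II-2 aff ·: Kk|KK
K/III-1 aff II-1×II-2: Kk|KK
K/III-2 aff II-1×II-2: Kk|KK
K/III-3 aff II-1×II-2: Kk|KK
⇒ K over [I-1,I-2,II-1,II-2,III-1,III-2,III-3]: 116 consistent
L/I-1 aff ·: Ll|LL
L/I-2 aff ·: Ll|LL
L/II-1 aff I-1×I-2: Ll|LL
L/II-2 ? ·: ll|Ll|LL
L/III-1 aff II-1×II-2: Ll|LL
L/III-2 ? II-1×II-2: ll|Ll|LL
L/III-3 aff II-1×II-2: Ll|LL
⇒ L over [I-1,I-2,II-1,II-2,III-1,III-2,III-3]: 106 consistent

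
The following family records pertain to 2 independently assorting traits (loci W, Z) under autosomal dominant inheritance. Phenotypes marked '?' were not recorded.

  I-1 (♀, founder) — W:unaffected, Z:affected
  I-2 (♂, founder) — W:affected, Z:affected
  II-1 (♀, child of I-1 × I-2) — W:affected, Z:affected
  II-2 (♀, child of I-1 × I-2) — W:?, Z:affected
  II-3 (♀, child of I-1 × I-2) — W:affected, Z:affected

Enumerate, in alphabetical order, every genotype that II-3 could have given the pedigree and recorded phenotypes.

II-3 ∈ {Ww ZZ, Ww Zz}

W/I-1 un ·: ww
W/I-2 aff ·: Ww|WW
W/II-1 aff I-1×I-2: Ww
W/II-2 ? I-1×I-2: ww|Ww
W/II-3 aff I-1×I-2: Ww
⇒ W over [I-1,I-2,II-1,II-2,II-3]: 3 consistent
Z/I-1 aff ·: Zz|ZZ
Z/I-2 aff ·: Zz|ZZ
Z/II-1 aff I-1×I-2: Zz|ZZ
Z/II-2 aff I-1×I-2: Zz|ZZ
Z/II-3 aff I-1×I-2: Zz|ZZ
⇒ Z over [I-1,I-2,II-1,II-2,II-3]: 25 consistent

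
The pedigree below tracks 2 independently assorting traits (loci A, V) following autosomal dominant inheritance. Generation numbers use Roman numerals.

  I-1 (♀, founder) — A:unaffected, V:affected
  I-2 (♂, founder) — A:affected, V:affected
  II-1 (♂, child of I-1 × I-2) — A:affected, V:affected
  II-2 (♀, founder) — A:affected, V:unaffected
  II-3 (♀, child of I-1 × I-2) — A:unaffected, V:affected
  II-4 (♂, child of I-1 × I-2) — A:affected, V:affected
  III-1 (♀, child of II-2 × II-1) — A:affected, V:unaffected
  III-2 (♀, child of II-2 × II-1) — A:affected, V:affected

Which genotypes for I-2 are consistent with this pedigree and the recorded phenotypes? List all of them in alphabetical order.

I-2 ∈ {Aa VV, Aa Vv}

A/I-1 un ·: aa
A/I-2 aff ·: Aa
A/II-1 aff I-1×I-2: Aa
A/II-2 aff ·: Aa|AA
A/II-3 un I-1×I-2: aa
A/II-4 aff I-1×I-2: Aa
A/III-1 aff II-2×II-1: Aa|AA
A/III-2 aff II-2×II-1: Aa|AA
⇒ A over [I-1,I-2,II-1,II-2,II-3,II-4,III-1,III-2]: 8 consistent
V/I-1 aff ·: Vv|VV
V/I-2 aff ·: Vv|VV
V/II-1 aff I-1×I-2: Vv
V/II-2 un ·: vv
V/II-3 aff I-1×I-2: Vv|VV
V/II-4 aff I-1×I-2: Vv|VV
V/III-1 un II-2×II-1: vv
V/III-2 aff II-2×II-1: Vv
⇒ V over [I-1,I-2,II-1,II-2,II-3,II-4,III-1,III-2]: 12 consistent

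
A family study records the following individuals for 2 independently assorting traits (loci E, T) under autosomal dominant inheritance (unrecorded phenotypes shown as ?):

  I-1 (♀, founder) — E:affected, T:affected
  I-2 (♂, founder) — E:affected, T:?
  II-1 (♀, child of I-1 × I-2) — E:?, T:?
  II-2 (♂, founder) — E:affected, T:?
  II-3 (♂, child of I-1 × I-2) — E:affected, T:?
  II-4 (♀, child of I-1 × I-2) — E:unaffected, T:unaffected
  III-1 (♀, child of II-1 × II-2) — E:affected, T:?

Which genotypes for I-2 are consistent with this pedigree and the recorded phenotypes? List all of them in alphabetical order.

E/I-1 aff ·: Ee
E/I-2 aff ·: Ee
E/II-1 ? I-1×I-2: ee|Ee|EE
E/II-2 aff ·: Ee|EE
E/II-3 aff I-1×I-2: Ee|EE
E/II-4 un I-1×I-2: ee
E/III-1 aff II-1×II-2: Ee|EE
⇒ E over [I-1,I-2,II-1,II-2,II-3,II-4,III-1]: 18 consistent
T/I-1 aff ·: Tt
T/I-2 ? ·: tt|Tt
T/II-1 ? I-1×I-2: tt|Tt|TT
T/II-2 ? ·: tt|Tt|TT
T/II-3 ? I-1×I-2: tt|Tt|TT
T/II-4 un I-1×I-2: tt
T/III-1 ? II-1×II-2: tt|Tt|TT
⇒ T over [I-1,I-2,II-1,II-2,II-3,II-4,III-1]: 67 consistent

I-2 ∈ {Ee Tt, Ee tt}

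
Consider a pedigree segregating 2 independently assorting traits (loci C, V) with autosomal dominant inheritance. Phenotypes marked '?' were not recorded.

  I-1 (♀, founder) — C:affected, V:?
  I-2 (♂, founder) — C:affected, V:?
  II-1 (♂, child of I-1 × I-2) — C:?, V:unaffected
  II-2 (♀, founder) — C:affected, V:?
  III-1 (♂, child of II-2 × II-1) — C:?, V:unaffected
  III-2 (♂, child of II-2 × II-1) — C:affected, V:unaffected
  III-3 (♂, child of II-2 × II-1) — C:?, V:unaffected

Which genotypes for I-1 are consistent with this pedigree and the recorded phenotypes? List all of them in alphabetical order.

I-1 ∈ {CC Vv, CC vv, Cc Vv, Cc vv}

C/I-1 aff ·: Cc|CC
C/I-2 aff ·: Cc|CC
C/II-1 ? I-1×I-2: cc|Cc|CC
C/II-2 aff ·: Cc|CC
C/III-1 ? II-2×II-1: cc|Cc|CC
C/III-2 aff II-2×II-1: Cc|CC
C/III-3 ? II-2×II-1: cc|Cc|CC
⇒ C over [I-1,I-2,II-1,II-2,III-1,III-2,III-3]: 119 consistent
V/I-1 ? ·: vv|Vv
V/I-2 ? ·: vv|Vv
V/II-1 un I-1×I-2: vv
V/II-2 ? ·: vv|Vv
V/III-1 un II-2×II-1: vv
V/III-2 un II-2×II-1: vv
V/III-3 un II-2×II-1: vv
⇒ V over [I-1,I-2,II-1,II-2,III-1,III-2,III-3]: 8 consistent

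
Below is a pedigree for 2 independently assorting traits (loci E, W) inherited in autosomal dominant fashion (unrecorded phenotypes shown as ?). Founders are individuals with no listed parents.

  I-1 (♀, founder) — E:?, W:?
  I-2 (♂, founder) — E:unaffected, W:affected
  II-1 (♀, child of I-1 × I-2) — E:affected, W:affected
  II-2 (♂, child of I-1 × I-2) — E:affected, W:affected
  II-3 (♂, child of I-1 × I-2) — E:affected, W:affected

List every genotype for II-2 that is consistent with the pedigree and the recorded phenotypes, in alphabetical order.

E/I-1 ? ·: Ee|EE
E/I-2 un ·: ee
E/II-1 aff I-1×I-2: Ee
E/II-2 aff I-1×I-2: Ee
E/II-3 aff I-1×I-2: Ee
⇒ E over [I-1,I-2,II-1,II-2,II-3]: 2 consistent
W/I-1 ? ·: ww|Ww|WW
W/I-2 aff ·: Ww|WW
W/II-1 aff I-1×I-2: Ww|WW
W/II-2 aff I-1×I-2: Ww|WW
W/II-3 aff I-1×I-2: Ww|WW
⇒ W over [I-1,I-2,II-1,II-2,II-3]: 27 consistent

II-2 ∈ {Ee WW, Ee Ww}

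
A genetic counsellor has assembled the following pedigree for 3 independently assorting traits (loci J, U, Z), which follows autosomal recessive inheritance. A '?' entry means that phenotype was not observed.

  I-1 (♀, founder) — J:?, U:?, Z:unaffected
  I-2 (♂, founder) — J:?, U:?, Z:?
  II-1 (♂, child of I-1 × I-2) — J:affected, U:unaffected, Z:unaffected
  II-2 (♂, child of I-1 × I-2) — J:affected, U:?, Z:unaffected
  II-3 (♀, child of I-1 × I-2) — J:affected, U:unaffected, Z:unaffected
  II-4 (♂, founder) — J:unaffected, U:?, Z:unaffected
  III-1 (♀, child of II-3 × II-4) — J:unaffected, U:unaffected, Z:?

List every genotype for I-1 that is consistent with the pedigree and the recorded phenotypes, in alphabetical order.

J/I-1 ? ·: Jj|jj
J/I-2 ? ·: Jj|jj
J/II-1 aff I-1×I-2: jj
J/II-2 aff I-1×I-2: jj
J/II-3 aff I-1×I-2: jj
J/II-4 un ·: JJ|Jj
J/III-1 un II-3×II-4: Jj
⇒ J over [I-1,I-2,II-1,II-2,II-3,II-4,III-1]: 8 consistent
U/I-1 ? ·: UU|Uu|uu
U/I-2 ? ·: UU|Uu|uu
U/II-1 un I-1×I-2: UU|Uu
U/II-2 ? I-1×I-2: UU|Uu|uu
U/II-3 un I-1×I-2: UU|Uu
U/II-4 ? ·: UU|Uu|uu
U/III-1 un II-3×II-4: UU|Uu
⇒ U over [I-1,I-2,II-1,II-2,II-3,II-4,III-1]: 160 consistent
Z/I-1 un ·: ZZ|Zz
Z/I-2 ? ·: ZZ|Zz|zz
Z/II-1 un I-1×I-2: ZZ|Zz
Z/II-2 un I-1×I-2: ZZ|Zz
Z/II-3 un I-1×I-2: ZZ|Zz
Z/II-4 un ·: ZZ|Zz
Z/III-1 ? II-3×II-4: ZZ|Zz|zz
⇒ Z over [I-1,I-2,II-1,II-2,II-3,II-4,III-1]: 109 consistent

I-1 ∈ {Jj UU ZZ, Jj UU Zz, Jj Uu ZZ, Jj Uu Zz, Jj uu ZZ, Jj uu Zz, jj UU ZZ, jj UU Zz, jj Uu ZZ, jj Uu Zz, jj uu ZZ, jj uu Zz}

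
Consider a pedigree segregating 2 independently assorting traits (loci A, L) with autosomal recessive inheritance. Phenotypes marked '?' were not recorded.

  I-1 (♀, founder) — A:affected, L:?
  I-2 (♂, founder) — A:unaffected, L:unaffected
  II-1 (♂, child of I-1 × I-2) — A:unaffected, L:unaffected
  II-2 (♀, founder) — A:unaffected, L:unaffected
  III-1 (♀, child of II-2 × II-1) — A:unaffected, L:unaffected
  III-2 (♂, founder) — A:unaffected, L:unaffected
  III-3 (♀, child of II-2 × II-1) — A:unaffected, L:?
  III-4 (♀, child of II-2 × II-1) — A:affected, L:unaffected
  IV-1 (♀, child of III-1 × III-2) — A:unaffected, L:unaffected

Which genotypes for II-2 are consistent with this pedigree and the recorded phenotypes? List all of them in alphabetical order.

II-2 ∈ {Aa LL, Aa Ll}

A/I-1 aff ·: aa
A/I-2 un ·: AA|Aa
A/II-1 un I-1×I-2: Aa
A/II-2 un ·: Aa
A/III-1 un II-2×II-1: AA|Aa
A/III-2 un ·: AA|Aa
A/III-3 un II-2×II-1: AA|Aa
A/III-4 aff II-2×II-1: aa
A/IV-1 un III-1×III-2: AA|Aa
⇒ A over [I-1,I-2,II-1,II-2,III-1,III-2,III-3,III-4,IV-1]: 28 consistent
L/I-1 ? ·: LL|Ll|ll
L/I-2 un ·: LL|Ll
L/II-1 un I-1×I-2: LL|Ll
L/II-2 un ·: LL|Ll
L/III-1 un II-2×II-1: LL|Ll
L/III-2 un ·: LL|Ll
L/III-3 ? II-2×II-1: LL|Ll|ll
L/III-4 un II-2×II-1: LL|Ll
L/IV-1 un III-1×III-2: LL|Ll
⇒ L over [I-1,I-2,II-1,II-2,III-1,III-2,III-3,III-4,IV-1]: 474 consistent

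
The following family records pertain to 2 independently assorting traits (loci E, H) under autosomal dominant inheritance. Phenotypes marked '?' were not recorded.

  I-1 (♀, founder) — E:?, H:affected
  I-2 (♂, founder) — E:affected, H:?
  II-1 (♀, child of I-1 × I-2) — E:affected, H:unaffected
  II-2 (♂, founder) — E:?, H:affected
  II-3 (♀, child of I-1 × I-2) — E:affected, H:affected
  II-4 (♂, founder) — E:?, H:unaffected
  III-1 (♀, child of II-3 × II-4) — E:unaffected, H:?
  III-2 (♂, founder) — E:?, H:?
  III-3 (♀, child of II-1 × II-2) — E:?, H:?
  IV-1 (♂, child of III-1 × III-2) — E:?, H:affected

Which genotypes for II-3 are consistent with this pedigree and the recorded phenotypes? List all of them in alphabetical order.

E/I-1 ? ·: ee|Ee|EE
E/I-2 aff ·: Ee|EE
E/II-1 aff I-1×I-2: Ee|EE
E/II-2 ? ·: ee|Ee|EE
E/II-3 aff I-1×I-2: Ee
E/II-4 ? ·: ee|Ee
E/III-1 un II-3×II-4: ee
E/III-2 ? ·: ee|Ee|EE
E/III-3 ? II-1×II-2: ee|Ee|EE
E/IV-1 ? III-1×III-2: ee|Ee
⇒ E over [I-1,I-2,II-1,II-2,II-3,II-4,III-1,III-2,III-3,IV-1]: 376 consistent
H/I-1 aff ·: Hh
H/I-2 ? ·: hh|Hh
H/II-1 un I-1×I-2: hh
H/II-2 aff ·: Hh|HH
H/II-3 aff I-1×I-2: Hh|HH
H/II-4 un ·: hh
H/III-1 ? II-3×II-4: hh|Hh
H/III-2 ? ·: hh|Hh|HH
H/III-3 ? II-1×II-2: hh|Hh
H/IV-1 aff III-1×III-2: Hh|HH
⇒ H over [I-1,I-2,II-1,II-2,II-3,II-4,III-1,III-2,III-3,IV-1]: 57 consistent

II-3 ∈ {Ee HH, Ee Hh}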